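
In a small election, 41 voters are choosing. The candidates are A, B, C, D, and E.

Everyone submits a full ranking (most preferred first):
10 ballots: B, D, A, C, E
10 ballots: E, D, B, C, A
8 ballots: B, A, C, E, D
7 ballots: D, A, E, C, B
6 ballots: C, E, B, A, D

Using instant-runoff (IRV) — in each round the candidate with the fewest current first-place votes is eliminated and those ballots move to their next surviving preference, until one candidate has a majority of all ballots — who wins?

E

Round 1: A 0, B 18, C 6, D 7, E 10. A eliminated.
Round 2: B 18, C 6, D 7, E 10. C eliminated.
Round 3: B 18, D 7, E 16. D eliminated.
Round 4: B 18, E 23. E has a majority (≥21).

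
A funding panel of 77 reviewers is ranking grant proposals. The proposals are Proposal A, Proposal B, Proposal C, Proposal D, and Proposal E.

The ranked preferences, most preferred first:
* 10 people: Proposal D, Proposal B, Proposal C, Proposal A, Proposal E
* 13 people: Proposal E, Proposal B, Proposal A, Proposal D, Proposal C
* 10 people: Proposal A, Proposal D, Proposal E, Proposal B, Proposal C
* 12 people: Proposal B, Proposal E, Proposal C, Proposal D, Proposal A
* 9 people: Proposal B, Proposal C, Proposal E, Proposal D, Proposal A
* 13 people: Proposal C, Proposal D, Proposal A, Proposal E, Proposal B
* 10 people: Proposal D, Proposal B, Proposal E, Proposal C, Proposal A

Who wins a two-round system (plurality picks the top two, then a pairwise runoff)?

Proposal D

Round 1 first-place votes: Proposal A 10, Proposal B 21, Proposal C 13, Proposal D 20, Proposal E 13. Proposal B and Proposal D advance.
Runoff: Proposal B is ranked above Proposal D on 34 ballots, Proposal D above Proposal B on 43.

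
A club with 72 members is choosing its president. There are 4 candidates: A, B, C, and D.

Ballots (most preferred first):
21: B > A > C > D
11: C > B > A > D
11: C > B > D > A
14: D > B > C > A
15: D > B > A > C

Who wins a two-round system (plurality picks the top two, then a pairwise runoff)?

Round 1 first-place votes: A 0, B 21, C 22, D 29. D and C advance.
Runoff: D is ranked above C on 29 ballots, C above D on 43.

C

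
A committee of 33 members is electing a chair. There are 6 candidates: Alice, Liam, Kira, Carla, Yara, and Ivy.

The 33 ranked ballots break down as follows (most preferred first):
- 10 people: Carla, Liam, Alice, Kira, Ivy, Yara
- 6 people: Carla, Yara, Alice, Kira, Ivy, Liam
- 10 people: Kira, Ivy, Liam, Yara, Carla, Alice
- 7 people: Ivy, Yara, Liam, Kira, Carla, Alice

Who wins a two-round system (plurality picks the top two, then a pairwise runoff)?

Kira

Round 1 first-place votes: Alice 0, Liam 0, Kira 10, Carla 16, Yara 0, Ivy 7. Carla and Kira advance.
Runoff: Carla is ranked above Kira on 16 ballots, Kira above Carla on 17.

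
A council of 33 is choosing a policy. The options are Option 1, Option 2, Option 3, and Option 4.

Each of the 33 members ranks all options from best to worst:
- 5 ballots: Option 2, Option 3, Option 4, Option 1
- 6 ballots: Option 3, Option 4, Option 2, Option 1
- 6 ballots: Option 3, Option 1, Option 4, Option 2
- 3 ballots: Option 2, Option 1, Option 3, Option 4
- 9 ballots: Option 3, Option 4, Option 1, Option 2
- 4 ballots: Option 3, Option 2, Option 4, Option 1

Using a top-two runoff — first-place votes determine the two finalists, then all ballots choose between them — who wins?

Round 1 first-place votes: Option 1 0, Option 2 8, Option 3 25, Option 4 0. Option 3 and Option 2 advance.
Runoff: Option 3 is ranked above Option 2 on 25 ballots, Option 2 above Option 3 on 8.

Option 3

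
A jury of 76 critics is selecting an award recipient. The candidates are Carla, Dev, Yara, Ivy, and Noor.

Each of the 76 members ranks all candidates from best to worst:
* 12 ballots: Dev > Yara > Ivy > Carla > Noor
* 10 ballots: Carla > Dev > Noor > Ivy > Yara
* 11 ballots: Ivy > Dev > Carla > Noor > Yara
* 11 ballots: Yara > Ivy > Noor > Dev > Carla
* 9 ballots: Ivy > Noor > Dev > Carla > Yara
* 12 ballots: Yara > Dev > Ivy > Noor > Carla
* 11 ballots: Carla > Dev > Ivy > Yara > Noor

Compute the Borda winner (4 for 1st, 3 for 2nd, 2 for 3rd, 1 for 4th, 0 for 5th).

Carla: 12×1 + 10×4 + 11×2 + 11×0 + 9×1 + 12×0 + 11×4 = 127
Dev: 12×4 + 10×3 + 11×3 + 11×1 + 9×2 + 12×3 + 11×3 = 209
Yara: 12×3 + 10×0 + 11×0 + 11×4 + 9×0 + 12×4 + 11×1 = 139
Ivy: 12×2 + 10×1 + 11×4 + 11×3 + 9×4 + 12×2 + 11×2 = 193
Noor: 12×0 + 10×2 + 11×1 + 11×2 + 9×3 + 12×1 + 11×0 = 92

Dev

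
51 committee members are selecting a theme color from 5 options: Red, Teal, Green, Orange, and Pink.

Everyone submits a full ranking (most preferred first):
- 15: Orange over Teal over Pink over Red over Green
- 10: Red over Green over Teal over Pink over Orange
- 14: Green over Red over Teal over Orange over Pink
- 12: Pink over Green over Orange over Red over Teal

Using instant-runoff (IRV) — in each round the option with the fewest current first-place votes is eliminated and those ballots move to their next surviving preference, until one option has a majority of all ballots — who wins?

Round 1: Red 10, Teal 0, Green 14, Orange 15, Pink 12. Teal eliminated.
Round 2: Red 10, Green 14, Orange 15, Pink 12. Red eliminated.
Round 3: Green 24, Orange 15, Pink 12. Pink eliminated.
Round 4: Green 36, Orange 15. Green has a majority (≥26).

Green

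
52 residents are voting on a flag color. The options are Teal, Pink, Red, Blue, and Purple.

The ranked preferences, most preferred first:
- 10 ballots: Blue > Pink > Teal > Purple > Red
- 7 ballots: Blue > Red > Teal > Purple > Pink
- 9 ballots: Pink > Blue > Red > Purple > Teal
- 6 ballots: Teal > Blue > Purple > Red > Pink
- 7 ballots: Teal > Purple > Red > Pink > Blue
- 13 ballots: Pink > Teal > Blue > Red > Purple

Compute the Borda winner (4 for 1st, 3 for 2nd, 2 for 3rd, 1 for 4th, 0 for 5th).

Teal: 10×2 + 7×2 + 9×0 + 6×4 + 7×4 + 13×3 = 125
Pink: 10×3 + 7×0 + 9×4 + 6×0 + 7×1 + 13×4 = 125
Red: 10×0 + 7×3 + 9×2 + 6×1 + 7×2 + 13×1 = 72
Blue: 10×4 + 7×4 + 9×3 + 6×3 + 7×0 + 13×2 = 139
Purple: 10×1 + 7×1 + 9×1 + 6×2 + 7×3 + 13×0 = 59

Blue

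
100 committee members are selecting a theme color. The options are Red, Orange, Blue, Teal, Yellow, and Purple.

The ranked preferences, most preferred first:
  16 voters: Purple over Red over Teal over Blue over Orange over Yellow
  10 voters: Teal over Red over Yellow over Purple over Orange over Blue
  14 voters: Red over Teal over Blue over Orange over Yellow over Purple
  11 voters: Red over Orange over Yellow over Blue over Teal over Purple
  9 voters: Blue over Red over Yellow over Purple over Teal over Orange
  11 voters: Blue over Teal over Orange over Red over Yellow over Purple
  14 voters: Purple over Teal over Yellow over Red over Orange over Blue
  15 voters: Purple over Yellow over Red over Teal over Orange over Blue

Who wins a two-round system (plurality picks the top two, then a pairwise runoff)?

Round 1 first-place votes: Red 25, Orange 0, Blue 20, Teal 10, Yellow 0, Purple 45. Purple and Red advance.
Runoff: Purple is ranked above Red on 45 ballots, Red above Purple on 55.

Red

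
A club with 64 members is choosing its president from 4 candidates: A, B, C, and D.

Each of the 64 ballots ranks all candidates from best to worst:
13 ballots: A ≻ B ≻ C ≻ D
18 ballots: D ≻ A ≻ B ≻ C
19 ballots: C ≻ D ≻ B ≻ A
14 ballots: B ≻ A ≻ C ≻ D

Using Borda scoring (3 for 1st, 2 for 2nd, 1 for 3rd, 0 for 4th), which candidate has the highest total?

B

A: 13×3 + 18×2 + 19×0 + 14×2 = 103
B: 13×2 + 18×1 + 19×1 + 14×3 = 105
C: 13×1 + 18×0 + 19×3 + 14×1 = 84
D: 13×0 + 18×3 + 19×2 + 14×0 = 92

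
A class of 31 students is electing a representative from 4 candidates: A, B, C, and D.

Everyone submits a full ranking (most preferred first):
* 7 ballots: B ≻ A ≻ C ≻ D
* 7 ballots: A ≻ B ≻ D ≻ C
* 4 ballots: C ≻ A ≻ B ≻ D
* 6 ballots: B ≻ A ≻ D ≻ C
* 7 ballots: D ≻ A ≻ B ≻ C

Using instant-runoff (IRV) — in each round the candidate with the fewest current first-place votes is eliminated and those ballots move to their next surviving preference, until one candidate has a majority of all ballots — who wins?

Round 1: A 7, B 13, C 4, D 7. C eliminated.
Round 2: A 11, B 13, D 7. D eliminated.
Round 3: A 18, B 13. A has a majority (≥16).

A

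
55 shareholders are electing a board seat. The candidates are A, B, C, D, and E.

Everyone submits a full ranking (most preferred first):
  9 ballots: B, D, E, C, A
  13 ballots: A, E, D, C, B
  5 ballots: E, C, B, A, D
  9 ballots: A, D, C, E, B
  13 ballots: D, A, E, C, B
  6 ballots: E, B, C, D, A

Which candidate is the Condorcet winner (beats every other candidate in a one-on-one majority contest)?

D vs A: 28–27
D vs B: 35–20
D vs C: 44–11
D vs E: 31–24
D beats every other candidate.

D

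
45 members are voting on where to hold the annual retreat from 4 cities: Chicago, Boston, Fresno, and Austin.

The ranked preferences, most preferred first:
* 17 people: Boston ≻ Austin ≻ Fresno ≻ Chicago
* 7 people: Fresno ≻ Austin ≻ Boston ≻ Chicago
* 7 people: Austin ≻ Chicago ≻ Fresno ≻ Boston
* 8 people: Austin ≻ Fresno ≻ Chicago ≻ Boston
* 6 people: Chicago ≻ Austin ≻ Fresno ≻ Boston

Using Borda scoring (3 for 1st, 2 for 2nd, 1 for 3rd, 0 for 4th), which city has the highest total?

Austin

Chicago: 17×0 + 7×0 + 7×2 + 8×1 + 6×3 = 40
Boston: 17×3 + 7×1 + 7×0 + 8×0 + 6×0 = 58
Fresno: 17×1 + 7×3 + 7×1 + 8×2 + 6×1 = 67
Austin: 17×2 + 7×2 + 7×3 + 8×3 + 6×2 = 105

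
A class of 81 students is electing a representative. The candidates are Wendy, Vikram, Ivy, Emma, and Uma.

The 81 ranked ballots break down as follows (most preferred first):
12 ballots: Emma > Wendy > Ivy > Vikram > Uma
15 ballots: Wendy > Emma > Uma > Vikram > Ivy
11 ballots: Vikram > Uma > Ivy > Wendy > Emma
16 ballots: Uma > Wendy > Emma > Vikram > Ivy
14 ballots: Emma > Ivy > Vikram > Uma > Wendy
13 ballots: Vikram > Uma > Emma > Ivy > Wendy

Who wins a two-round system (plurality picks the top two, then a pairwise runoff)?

Emma

Round 1 first-place votes: Wendy 15, Vikram 24, Ivy 0, Emma 26, Uma 16. Emma and Vikram advance.
Runoff: Emma is ranked above Vikram on 57 ballots, Vikram above Emma on 24.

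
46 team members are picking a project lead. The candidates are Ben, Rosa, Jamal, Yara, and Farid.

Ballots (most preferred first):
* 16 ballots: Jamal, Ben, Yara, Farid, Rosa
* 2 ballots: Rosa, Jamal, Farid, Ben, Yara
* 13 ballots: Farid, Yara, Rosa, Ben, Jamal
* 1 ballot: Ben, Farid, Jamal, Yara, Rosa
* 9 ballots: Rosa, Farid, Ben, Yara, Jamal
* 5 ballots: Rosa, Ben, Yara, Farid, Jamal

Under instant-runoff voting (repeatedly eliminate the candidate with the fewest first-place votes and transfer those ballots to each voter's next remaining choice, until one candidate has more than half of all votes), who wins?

Rosa

Round 1: Ben 1, Rosa 16, Jamal 16, Yara 0, Farid 13. Yara eliminated.
Round 2: Ben 1, Rosa 16, Jamal 16, Farid 13. Ben eliminated.
Round 3: Rosa 16, Jamal 16, Farid 14. Farid eliminated.
Round 4: Rosa 29, Jamal 17. Rosa has a majority (≥24).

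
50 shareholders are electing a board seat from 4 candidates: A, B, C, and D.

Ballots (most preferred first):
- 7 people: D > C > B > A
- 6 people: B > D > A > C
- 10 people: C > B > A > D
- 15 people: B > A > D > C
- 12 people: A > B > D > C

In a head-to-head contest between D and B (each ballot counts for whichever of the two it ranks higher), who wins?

D is ranked above B on 7 ballots; B above D on 43.

B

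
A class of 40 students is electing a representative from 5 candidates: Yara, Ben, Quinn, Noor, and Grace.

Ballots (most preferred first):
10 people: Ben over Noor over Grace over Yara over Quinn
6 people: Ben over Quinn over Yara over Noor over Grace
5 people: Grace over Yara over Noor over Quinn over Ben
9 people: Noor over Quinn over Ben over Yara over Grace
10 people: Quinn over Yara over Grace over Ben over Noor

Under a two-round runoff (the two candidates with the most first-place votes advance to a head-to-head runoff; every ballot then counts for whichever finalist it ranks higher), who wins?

Round 1 first-place votes: Yara 0, Ben 16, Quinn 10, Noor 9, Grace 5. Ben and Quinn advance.
Runoff: Ben is ranked above Quinn on 16 ballots, Quinn above Ben on 24.

Quinn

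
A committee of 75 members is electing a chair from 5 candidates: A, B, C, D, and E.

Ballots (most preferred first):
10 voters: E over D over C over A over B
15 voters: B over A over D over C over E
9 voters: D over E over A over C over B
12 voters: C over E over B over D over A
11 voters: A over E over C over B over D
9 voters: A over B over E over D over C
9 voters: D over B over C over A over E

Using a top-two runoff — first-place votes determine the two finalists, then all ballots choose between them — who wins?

D

Round 1 first-place votes: A 20, B 15, C 12, D 18, E 10. A and D advance.
Runoff: A is ranked above D on 35 ballots, D above A on 40.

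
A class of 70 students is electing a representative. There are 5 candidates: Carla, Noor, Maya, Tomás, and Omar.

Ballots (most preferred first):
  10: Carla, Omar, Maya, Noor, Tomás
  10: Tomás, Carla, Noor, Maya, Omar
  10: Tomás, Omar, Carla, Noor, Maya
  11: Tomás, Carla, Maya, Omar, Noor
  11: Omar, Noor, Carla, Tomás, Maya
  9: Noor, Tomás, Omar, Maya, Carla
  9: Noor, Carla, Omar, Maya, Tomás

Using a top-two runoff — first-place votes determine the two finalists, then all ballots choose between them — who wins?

Noor

Round 1 first-place votes: Carla 10, Noor 18, Maya 0, Tomás 31, Omar 11. Tomás and Noor advance.
Runoff: Tomás is ranked above Noor on 31 ballots, Noor above Tomás on 39.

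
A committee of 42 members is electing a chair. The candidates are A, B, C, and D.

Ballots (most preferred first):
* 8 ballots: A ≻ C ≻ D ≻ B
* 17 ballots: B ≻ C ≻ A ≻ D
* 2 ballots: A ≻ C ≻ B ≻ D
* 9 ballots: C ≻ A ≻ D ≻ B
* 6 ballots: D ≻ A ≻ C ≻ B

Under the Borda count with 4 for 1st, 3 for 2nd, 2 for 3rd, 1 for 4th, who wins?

A: 8×4 + 17×2 + 2×4 + 9×3 + 6×3 = 119
B: 8×1 + 17×4 + 2×2 + 9×1 + 6×1 = 95
C: 8×3 + 17×3 + 2×3 + 9×4 + 6×2 = 129
D: 8×2 + 17×1 + 2×1 + 9×2 + 6×4 = 77

C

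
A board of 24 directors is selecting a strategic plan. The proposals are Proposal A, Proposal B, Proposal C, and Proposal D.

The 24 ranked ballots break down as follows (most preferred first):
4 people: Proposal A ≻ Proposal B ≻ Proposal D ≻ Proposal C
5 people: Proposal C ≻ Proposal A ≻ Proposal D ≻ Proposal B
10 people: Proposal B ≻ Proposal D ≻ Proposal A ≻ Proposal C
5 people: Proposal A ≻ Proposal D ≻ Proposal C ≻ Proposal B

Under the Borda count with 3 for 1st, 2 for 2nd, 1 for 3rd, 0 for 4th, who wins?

Proposal A: 4×3 + 5×2 + 10×1 + 5×3 = 47
Proposal B: 4×2 + 5×0 + 10×3 + 5×0 = 38
Proposal C: 4×0 + 5×3 + 10×0 + 5×1 = 20
Proposal D: 4×1 + 5×1 + 10×2 + 5×2 = 39

Proposal A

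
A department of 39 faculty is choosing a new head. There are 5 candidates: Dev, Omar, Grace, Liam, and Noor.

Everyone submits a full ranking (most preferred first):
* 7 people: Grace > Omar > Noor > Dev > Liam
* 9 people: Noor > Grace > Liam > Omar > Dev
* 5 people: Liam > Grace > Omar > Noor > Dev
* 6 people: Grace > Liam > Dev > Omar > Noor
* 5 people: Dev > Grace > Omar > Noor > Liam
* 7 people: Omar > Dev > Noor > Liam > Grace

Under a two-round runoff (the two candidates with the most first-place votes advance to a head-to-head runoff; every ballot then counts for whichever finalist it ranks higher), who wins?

Grace

Round 1 first-place votes: Dev 5, Omar 7, Grace 13, Liam 5, Noor 9. Grace and Noor advance.
Runoff: Grace is ranked above Noor on 23 ballots, Noor above Grace on 16.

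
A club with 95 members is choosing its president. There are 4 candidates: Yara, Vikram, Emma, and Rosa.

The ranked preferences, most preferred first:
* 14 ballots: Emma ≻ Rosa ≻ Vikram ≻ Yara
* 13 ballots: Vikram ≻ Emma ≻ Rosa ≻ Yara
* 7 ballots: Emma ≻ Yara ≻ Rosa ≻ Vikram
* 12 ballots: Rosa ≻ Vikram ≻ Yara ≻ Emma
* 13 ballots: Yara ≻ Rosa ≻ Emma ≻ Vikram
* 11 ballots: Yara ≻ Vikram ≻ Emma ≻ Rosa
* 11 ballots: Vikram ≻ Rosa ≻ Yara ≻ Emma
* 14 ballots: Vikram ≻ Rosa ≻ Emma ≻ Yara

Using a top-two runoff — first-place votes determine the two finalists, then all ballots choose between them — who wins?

Round 1 first-place votes: Yara 24, Vikram 38, Emma 21, Rosa 12. Vikram and Yara advance.
Runoff: Vikram is ranked above Yara on 64 ballots, Yara above Vikram on 31.

Vikram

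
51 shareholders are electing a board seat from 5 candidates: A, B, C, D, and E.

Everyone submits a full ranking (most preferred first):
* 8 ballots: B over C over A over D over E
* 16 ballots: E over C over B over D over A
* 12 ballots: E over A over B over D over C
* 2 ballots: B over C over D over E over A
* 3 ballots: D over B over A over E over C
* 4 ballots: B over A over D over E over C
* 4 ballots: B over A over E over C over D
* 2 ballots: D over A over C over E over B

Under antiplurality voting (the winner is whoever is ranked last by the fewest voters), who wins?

B

Last-place votes: A 18, B 2, C 19, D 4, E 8.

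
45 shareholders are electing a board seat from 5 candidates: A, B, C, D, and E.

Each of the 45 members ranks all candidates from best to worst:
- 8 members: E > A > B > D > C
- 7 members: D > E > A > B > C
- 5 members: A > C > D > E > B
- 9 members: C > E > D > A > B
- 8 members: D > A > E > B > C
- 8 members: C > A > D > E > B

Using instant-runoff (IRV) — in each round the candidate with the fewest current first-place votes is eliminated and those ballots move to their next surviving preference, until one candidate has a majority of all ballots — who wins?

Round 1: A 5, B 0, C 17, D 15, E 8. B eliminated.
Round 2: A 5, C 17, D 15, E 8. A eliminated.
Round 3: C 22, D 15, E 8. E eliminated.
Round 4: C 22, D 23. D has a majority (≥23).

D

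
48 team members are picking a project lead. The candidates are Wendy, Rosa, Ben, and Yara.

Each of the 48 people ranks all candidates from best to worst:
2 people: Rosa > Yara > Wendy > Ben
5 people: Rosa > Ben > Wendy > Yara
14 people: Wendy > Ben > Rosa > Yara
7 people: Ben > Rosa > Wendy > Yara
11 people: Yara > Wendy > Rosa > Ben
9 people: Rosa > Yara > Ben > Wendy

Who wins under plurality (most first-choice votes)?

First-place votes: Wendy 14, Rosa 16, Ben 7, Yara 11.

Rosa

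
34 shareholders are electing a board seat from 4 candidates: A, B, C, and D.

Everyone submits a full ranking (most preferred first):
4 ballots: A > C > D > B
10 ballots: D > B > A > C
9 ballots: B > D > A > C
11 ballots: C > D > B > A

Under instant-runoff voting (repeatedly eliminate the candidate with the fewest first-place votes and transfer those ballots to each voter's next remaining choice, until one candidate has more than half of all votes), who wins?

D

Round 1: A 4, B 9, C 11, D 10. A eliminated.
Round 2: B 9, C 15, D 10. B eliminated.
Round 3: C 15, D 19. D has a majority (≥18).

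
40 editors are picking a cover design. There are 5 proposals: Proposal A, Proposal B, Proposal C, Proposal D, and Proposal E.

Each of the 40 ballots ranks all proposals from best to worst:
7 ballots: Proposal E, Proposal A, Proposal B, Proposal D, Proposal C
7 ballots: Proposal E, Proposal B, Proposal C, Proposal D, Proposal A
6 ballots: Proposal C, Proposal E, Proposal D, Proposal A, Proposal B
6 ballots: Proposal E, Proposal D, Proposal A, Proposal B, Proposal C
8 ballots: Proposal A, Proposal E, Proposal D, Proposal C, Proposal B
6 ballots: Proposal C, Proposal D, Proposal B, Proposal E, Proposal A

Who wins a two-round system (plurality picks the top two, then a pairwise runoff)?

Proposal E

Round 1 first-place votes: Proposal A 8, Proposal B 0, Proposal C 12, Proposal D 0, Proposal E 20. Proposal E and Proposal C advance.
Runoff: Proposal E is ranked above Proposal C on 28 ballots, Proposal C above Proposal E on 12.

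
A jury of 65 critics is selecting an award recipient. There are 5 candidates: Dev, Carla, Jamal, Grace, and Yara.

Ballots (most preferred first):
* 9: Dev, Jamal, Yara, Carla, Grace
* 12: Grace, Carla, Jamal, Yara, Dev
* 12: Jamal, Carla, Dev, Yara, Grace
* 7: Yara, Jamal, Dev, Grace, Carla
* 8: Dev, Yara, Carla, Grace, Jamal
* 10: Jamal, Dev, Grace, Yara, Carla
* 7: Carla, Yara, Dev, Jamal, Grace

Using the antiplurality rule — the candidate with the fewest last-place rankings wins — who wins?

Yara

Last-place votes: Dev 12, Carla 17, Jamal 8, Grace 28, Yara 0.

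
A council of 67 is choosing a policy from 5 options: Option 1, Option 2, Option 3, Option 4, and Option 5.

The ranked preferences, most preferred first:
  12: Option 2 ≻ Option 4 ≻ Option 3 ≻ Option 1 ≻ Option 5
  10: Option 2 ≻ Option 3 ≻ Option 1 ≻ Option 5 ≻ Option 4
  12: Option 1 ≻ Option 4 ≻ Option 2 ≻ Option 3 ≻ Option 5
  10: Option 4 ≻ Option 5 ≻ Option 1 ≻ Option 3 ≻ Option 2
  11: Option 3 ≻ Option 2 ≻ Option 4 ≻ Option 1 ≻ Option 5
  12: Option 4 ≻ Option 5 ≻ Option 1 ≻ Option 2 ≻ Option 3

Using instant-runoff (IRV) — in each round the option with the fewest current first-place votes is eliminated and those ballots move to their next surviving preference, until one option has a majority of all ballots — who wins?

Round 1: Option 1 12, Option 2 22, Option 3 11, Option 4 22, Option 5 0. Option 5 eliminated.
Round 2: Option 1 12, Option 2 22, Option 3 11, Option 4 22. Option 3 eliminated.
Round 3: Option 1 12, Option 2 33, Option 4 22. Option 1 eliminated.
Round 4: Option 2 33, Option 4 34. Option 4 has a majority (≥34).

Option 4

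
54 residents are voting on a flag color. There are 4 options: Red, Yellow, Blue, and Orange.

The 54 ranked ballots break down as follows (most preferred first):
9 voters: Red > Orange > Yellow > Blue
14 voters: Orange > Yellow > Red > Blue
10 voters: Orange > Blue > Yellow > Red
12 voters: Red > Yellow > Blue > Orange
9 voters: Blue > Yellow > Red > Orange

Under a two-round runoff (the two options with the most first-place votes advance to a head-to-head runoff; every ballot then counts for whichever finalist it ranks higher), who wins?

Red

Round 1 first-place votes: Red 21, Yellow 0, Blue 9, Orange 24. Orange and Red advance.
Runoff: Orange is ranked above Red on 24 ballots, Red above Orange on 30.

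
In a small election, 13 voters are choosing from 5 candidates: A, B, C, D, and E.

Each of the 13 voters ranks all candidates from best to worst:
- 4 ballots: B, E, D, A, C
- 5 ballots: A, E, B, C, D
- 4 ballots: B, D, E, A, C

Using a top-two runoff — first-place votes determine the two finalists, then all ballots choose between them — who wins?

Round 1 first-place votes: A 5, B 8, C 0, D 0, E 0. B and A advance.
Runoff: B is ranked above A on 8 ballots, A above B on 5.

B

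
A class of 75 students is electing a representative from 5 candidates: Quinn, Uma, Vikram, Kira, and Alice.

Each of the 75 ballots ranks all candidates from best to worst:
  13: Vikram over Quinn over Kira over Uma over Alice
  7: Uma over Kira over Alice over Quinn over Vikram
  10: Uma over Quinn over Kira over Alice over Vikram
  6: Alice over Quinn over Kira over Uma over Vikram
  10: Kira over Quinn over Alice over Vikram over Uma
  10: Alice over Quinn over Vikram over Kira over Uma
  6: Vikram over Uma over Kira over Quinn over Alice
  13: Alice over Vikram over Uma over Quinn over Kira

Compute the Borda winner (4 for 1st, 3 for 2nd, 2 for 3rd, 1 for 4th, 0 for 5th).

Quinn

Quinn: 13×3 + 7×1 + 10×3 + 6×3 + 10×3 + 10×3 + 6×1 + 13×1 = 173
Uma: 13×1 + 7×4 + 10×4 + 6×1 + 10×0 + 10×0 + 6×3 + 13×2 = 131
Vikram: 13×4 + 7×0 + 10×0 + 6×0 + 10×1 + 10×2 + 6×4 + 13×3 = 145
Kira: 13×2 + 7×3 + 10×2 + 6×2 + 10×4 + 10×1 + 6×2 + 13×0 = 141
Alice: 13×0 + 7×2 + 10×1 + 6×4 + 10×2 + 10×4 + 6×0 + 13×4 = 160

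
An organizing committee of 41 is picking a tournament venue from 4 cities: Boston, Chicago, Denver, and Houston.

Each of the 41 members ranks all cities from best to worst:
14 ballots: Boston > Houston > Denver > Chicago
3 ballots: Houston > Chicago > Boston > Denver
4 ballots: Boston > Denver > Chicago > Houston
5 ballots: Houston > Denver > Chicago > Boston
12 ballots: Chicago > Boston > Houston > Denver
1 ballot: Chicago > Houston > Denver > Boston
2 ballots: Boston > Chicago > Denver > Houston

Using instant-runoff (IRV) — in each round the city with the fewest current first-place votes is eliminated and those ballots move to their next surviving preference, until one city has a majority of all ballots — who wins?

Chicago

Round 1: Boston 20, Chicago 13, Denver 0, Houston 8. Denver eliminated.
Round 2: Boston 20, Chicago 13, Houston 8. Houston eliminated.
Round 3: Boston 20, Chicago 21. Chicago has a majority (≥21).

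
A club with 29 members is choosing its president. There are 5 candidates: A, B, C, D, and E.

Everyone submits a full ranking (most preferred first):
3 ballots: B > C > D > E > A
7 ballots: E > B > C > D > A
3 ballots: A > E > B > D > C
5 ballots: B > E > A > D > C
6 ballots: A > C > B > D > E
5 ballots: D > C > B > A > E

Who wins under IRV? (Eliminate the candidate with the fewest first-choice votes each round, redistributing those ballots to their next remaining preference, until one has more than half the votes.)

B

Round 1: A 9, B 8, C 0, D 5, E 7. C eliminated.
Round 2: A 9, B 8, D 5, E 7. D eliminated.
Round 3: A 9, B 13, E 7. E eliminated.
Round 4: A 9, B 20. B has a majority (≥15).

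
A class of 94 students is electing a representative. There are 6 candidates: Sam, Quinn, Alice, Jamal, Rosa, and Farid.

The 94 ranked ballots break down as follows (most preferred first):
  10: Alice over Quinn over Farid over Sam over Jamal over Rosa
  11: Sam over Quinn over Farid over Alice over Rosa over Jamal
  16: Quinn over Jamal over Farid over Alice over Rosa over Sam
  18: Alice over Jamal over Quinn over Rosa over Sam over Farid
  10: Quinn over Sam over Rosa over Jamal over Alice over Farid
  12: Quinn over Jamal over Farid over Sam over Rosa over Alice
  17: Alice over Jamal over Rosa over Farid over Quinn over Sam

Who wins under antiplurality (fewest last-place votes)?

Last-place votes: Sam 33, Quinn 0, Alice 12, Jamal 11, Rosa 10, Farid 28.

Quinn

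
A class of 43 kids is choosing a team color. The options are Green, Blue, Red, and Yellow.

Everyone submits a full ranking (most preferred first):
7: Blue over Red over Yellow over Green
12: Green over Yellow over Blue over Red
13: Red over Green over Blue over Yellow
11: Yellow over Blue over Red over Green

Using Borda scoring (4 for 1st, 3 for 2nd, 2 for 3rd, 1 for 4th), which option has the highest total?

Green: 7×1 + 12×4 + 13×3 + 11×1 = 105
Blue: 7×4 + 12×2 + 13×2 + 11×3 = 111
Red: 7×3 + 12×1 + 13×4 + 11×2 = 107
Yellow: 7×2 + 12×3 + 13×1 + 11×4 = 107

Blue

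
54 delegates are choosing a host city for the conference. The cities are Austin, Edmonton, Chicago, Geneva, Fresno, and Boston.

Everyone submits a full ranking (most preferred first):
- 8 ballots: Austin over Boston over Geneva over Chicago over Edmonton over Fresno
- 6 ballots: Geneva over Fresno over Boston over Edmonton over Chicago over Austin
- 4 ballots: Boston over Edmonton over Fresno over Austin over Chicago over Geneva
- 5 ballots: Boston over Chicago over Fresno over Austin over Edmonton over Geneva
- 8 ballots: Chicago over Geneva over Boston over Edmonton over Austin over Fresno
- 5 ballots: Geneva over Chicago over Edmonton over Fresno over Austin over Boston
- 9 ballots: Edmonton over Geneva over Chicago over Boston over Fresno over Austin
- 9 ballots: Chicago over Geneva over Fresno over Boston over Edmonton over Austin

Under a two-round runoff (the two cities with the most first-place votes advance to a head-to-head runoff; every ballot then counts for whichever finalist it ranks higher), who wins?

Round 1 first-place votes: Austin 8, Edmonton 9, Chicago 17, Geneva 11, Fresno 0, Boston 9. Chicago and Geneva advance.
Runoff: Chicago is ranked above Geneva on 26 ballots, Geneva above Chicago on 28.

Geneva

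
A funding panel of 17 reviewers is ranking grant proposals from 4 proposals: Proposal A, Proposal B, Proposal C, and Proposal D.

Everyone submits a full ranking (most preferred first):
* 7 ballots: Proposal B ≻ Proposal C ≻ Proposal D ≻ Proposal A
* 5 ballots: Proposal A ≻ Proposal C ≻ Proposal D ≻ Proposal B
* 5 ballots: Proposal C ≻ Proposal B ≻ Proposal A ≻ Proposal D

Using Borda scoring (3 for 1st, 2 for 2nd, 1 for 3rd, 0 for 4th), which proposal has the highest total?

Proposal C

Proposal A: 7×0 + 5×3 + 5×1 = 20
Proposal B: 7×3 + 5×0 + 5×2 = 31
Proposal C: 7×2 + 5×2 + 5×3 = 39
Proposal D: 7×1 + 5×1 + 5×0 = 12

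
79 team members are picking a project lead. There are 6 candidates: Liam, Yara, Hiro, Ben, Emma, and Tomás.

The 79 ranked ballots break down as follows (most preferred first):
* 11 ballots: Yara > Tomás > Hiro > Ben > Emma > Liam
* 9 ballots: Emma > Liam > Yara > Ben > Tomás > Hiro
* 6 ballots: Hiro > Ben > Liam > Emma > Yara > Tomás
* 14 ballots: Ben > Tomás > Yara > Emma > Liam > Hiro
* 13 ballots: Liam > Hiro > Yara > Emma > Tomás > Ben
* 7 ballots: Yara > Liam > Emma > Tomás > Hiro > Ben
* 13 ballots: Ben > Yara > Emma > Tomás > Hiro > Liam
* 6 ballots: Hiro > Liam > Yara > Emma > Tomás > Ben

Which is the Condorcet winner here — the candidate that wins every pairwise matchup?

Yara vs Liam: 45–34
Yara vs Hiro: 54–25
Yara vs Ben: 46–33
Yara vs Emma: 64–15
Yara vs Tomás: 65–14
Yara beats every other candidate.

Yara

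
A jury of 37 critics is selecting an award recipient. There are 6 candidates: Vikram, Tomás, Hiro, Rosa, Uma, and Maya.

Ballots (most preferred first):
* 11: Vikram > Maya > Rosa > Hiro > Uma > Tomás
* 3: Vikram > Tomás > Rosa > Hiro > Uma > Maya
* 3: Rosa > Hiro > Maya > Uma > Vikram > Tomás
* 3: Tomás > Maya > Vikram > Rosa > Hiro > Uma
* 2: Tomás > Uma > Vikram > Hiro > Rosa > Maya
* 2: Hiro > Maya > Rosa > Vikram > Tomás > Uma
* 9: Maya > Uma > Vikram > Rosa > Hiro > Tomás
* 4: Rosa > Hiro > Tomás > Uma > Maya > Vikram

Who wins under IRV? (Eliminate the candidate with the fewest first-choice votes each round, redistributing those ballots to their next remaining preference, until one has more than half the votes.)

Maya

Round 1: Vikram 14, Tomás 5, Hiro 2, Rosa 7, Uma 0, Maya 9. Uma eliminated.
Round 2: Vikram 14, Tomás 5, Hiro 2, Rosa 7, Maya 9. Hiro eliminated.
Round 3: Vikram 14, Tomás 5, Rosa 7, Maya 11. Tomás eliminated.
Round 4: Vikram 16, Rosa 7, Maya 14. Rosa eliminated.
Round 5: Vikram 16, Maya 21. Maya has a majority (≥19).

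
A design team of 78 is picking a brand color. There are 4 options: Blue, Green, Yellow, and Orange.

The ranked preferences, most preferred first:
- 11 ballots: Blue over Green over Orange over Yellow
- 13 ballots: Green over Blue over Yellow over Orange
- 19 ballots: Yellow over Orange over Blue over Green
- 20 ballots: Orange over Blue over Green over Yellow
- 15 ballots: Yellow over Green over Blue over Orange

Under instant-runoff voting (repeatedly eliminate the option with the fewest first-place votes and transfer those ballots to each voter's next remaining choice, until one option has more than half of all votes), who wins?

Round 1: Blue 11, Green 13, Yellow 34, Orange 20. Blue eliminated.
Round 2: Green 24, Yellow 34, Orange 20. Orange eliminated.
Round 3: Green 44, Yellow 34. Green has a majority (≥40).

Green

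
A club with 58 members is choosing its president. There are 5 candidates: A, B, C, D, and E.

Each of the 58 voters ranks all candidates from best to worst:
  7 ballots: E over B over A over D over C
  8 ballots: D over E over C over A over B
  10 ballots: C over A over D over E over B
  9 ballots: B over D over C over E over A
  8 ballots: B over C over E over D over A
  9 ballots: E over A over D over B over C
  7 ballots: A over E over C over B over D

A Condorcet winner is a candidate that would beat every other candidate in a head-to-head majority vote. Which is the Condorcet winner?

E vs A: 41–17
E vs B: 41–17
E vs C: 31–27
E vs D: 31–27
E beats every other candidate.

E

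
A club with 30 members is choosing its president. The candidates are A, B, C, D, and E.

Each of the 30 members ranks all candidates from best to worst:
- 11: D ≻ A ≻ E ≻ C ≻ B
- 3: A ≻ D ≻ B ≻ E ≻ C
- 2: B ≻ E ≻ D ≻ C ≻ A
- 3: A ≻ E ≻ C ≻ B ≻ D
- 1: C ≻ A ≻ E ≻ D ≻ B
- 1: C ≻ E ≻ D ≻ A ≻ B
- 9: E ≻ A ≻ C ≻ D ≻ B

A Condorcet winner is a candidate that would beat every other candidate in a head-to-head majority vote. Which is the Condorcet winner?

A

A vs B: 28–2
A vs C: 26–4
A vs D: 16–14
A vs E: 18–12
A beats every other candidate.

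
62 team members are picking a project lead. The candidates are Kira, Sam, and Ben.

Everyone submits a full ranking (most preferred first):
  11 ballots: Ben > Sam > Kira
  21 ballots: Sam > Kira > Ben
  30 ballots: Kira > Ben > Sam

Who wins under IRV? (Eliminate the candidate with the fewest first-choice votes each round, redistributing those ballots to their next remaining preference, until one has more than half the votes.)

Sam

Round 1: Kira 30, Sam 21, Ben 11. Ben eliminated.
Round 2: Kira 30, Sam 32. Sam has a majority (≥32).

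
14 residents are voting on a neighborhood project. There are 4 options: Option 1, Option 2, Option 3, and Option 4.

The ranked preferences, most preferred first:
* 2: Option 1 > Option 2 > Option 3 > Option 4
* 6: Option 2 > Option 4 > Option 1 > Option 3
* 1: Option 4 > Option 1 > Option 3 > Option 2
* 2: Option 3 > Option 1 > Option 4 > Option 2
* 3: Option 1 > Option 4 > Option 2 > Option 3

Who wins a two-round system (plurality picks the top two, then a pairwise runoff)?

Round 1 first-place votes: Option 1 5, Option 2 6, Option 3 2, Option 4 1. Option 2 and Option 1 advance.
Runoff: Option 2 is ranked above Option 1 on 6 ballots, Option 1 above Option 2 on 8.

Option 1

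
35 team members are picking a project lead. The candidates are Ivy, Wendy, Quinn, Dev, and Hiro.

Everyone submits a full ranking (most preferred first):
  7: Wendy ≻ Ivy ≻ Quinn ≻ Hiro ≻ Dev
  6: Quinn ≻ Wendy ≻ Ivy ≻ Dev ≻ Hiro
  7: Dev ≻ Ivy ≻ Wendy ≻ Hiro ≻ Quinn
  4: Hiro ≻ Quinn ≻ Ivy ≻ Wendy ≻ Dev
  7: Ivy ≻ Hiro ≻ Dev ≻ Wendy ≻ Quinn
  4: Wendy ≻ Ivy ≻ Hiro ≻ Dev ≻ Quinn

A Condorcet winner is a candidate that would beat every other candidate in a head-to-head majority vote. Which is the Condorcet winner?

Ivy

Ivy vs Wendy: 18–17
Ivy vs Quinn: 25–10
Ivy vs Dev: 28–7
Ivy vs Hiro: 31–4
Ivy beats every other candidate.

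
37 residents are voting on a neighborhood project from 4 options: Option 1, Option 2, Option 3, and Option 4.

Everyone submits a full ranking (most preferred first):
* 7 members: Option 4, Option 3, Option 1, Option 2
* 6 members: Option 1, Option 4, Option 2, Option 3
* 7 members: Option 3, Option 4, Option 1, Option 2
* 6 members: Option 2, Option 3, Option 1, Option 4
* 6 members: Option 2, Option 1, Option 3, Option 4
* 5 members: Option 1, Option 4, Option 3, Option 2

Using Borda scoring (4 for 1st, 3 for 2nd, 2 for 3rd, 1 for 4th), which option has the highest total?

Option 1: 7×2 + 6×4 + 7×2 + 6×2 + 6×3 + 5×4 = 102
Option 2: 7×1 + 6×2 + 7×1 + 6×4 + 6×4 + 5×1 = 79
Option 3: 7×3 + 6×1 + 7×4 + 6×3 + 6×2 + 5×2 = 95
Option 4: 7×4 + 6×3 + 7×3 + 6×1 + 6×1 + 5×3 = 94

Option 1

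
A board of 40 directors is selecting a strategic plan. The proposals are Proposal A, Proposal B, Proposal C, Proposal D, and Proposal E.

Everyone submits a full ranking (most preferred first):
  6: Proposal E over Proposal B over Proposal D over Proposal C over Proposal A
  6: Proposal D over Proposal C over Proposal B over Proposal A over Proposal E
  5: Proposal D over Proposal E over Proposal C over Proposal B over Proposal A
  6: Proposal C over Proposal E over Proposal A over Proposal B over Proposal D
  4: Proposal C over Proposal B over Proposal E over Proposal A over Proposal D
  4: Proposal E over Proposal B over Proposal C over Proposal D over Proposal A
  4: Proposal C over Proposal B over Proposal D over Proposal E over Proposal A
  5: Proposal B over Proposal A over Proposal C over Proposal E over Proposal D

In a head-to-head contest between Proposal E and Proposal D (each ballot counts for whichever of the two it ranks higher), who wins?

Proposal E

Proposal E is ranked above Proposal D on 25 ballots; Proposal D above Proposal E on 15.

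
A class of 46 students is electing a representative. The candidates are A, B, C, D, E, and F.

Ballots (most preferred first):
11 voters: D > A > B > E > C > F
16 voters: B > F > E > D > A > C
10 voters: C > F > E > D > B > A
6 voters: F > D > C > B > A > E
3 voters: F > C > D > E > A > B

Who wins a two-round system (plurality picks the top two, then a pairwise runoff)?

D

Round 1 first-place votes: A 0, B 16, C 10, D 11, E 0, F 9. B and D advance.
Runoff: B is ranked above D on 16 ballots, D above B on 30.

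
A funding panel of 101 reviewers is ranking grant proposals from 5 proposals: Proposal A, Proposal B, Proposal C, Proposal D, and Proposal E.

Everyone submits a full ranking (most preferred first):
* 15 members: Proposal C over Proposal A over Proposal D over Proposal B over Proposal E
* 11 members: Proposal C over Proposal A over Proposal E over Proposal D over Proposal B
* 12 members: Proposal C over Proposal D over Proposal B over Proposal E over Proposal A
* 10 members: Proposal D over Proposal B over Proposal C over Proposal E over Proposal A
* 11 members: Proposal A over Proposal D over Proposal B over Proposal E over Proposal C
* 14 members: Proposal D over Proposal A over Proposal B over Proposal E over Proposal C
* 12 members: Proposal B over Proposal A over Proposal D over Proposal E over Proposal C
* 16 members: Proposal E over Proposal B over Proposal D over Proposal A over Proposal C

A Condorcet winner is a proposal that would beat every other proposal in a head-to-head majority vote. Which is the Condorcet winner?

Proposal D

Proposal D vs Proposal A: 52–49
Proposal D vs Proposal B: 73–28
Proposal D vs Proposal C: 63–38
Proposal D vs Proposal E: 74–27
Proposal D beats every other proposal.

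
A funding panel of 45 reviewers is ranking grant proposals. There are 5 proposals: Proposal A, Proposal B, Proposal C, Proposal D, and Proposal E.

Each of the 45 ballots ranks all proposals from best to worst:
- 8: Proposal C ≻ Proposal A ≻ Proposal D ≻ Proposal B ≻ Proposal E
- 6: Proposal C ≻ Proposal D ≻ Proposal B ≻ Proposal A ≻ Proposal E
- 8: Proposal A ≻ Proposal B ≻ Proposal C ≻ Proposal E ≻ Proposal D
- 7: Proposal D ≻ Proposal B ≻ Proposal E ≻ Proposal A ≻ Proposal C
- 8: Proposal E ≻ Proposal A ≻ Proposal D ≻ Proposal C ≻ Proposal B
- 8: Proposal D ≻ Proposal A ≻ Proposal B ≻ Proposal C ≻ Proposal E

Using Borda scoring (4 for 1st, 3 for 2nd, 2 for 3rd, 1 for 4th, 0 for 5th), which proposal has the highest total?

Proposal A

Proposal A: 8×3 + 6×1 + 8×4 + 7×1 + 8×3 + 8×3 = 117
Proposal B: 8×1 + 6×2 + 8×3 + 7×3 + 8×0 + 8×2 = 81
Proposal C: 8×4 + 6×4 + 8×2 + 7×0 + 8×1 + 8×1 = 88
Proposal D: 8×2 + 6×3 + 8×0 + 7×4 + 8×2 + 8×4 = 110
Proposal E: 8×0 + 6×0 + 8×1 + 7×2 + 8×4 + 8×0 = 54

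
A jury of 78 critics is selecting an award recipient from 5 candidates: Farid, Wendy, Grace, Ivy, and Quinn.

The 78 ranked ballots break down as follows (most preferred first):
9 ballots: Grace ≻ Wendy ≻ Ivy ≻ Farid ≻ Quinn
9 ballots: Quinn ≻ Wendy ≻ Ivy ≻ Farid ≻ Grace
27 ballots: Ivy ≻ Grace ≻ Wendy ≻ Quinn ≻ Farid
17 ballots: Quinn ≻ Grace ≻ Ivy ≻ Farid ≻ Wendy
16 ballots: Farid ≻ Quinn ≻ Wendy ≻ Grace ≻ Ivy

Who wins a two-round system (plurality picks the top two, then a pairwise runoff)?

Round 1 first-place votes: Farid 16, Wendy 0, Grace 9, Ivy 27, Quinn 26. Ivy and Quinn advance.
Runoff: Ivy is ranked above Quinn on 36 ballots, Quinn above Ivy on 42.

Quinn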